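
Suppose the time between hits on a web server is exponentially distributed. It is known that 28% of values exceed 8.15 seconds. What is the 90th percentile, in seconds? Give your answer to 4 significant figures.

e^(−λ·8.15) = 0.28 ⇒ λ = −ln(0.28)/8.15 = 0.156192.
90th percentile: 1 − e^(−λt) = 0.9, t = −ln(0.1)/λ = 14.742 seconds.

14.74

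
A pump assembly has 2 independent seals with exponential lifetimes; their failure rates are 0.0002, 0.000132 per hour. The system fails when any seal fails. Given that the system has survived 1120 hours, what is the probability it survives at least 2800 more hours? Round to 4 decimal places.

Time to first failure ~ Exp(Σλ) with Σλ = 0.000332.
By memorylessness, P(T > 1120+2800 | T > 1120) = P(T > 2800) = e^(−0.000332·2800) ≈ 0.3947.

0.3947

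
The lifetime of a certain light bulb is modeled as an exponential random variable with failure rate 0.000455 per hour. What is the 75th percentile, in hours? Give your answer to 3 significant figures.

Set 1 − e^(−λt) = 0.75, so t = −ln(0.25)/λ = 1.3863/0.000455 ≈ 3046.8 hours.

3050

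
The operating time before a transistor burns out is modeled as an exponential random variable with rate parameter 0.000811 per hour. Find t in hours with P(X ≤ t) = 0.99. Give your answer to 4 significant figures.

Set 1 − e^(−λt) = 0.99, so t = −ln(0.01)/λ = 4.6052/0.000811 ≈ 5678.38 hours.

5678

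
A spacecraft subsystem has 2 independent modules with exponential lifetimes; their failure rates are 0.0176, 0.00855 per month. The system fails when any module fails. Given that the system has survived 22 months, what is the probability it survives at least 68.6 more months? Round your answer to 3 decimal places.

0.166

Time to first failure ~ Exp(Σλ) with Σλ = 0.02615.
By memorylessness, P(T > 22+68.6 | T > 22) = P(T > 68.6) = e^(−0.02615·68.6) ≈ 0.166.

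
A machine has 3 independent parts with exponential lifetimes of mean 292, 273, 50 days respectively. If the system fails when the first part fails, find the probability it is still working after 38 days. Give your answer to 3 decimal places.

0.357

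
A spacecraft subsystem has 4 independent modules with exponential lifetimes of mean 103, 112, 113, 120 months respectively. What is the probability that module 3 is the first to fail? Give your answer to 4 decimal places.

0.2471

Rates: λ_i = 1/mean_i → 0.00970874, 0.00892857, 0.00884956, 0.00833333; Σλ = 0.0358202.
P(module 3 first) = λ_3/Σλ = 0.00884956/0.0358202 ≈ 0.2471.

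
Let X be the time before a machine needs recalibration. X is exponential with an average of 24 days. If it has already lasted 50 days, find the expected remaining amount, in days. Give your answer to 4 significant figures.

24.00

The rate is λ = 1/24 = 0.0416667 per day.
By memorylessness, the remaining amount past any threshold is again Exp(λ) with mean 1/λ = 24 days.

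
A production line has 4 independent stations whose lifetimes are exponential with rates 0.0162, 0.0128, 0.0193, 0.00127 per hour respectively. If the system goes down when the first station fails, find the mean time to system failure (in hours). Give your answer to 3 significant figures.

The time to first failure is exponential with rate Σλ = 0.0162 + 0.0128 + 0.0193 + 0.00127 = 0.04957.
E[min] = 1/Σλ = 1/0.04957 = 20.1735 hours.

20.2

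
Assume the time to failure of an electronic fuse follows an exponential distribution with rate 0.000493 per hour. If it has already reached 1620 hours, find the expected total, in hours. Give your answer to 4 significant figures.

3648

By memorylessness, E[X | X > 1620] = 1620 + 1/λ = 1620 + 2028.4 = 3648.4 hours.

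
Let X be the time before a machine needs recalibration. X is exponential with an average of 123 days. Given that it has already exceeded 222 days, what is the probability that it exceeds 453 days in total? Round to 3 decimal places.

0.153

The rate is λ = 1/123 = 0.00813008 per day.
By the memoryless property, P(X > 222+231 | X > 222) = P(X > 231).
P(X > 231) = e^(−1.878) ≈ 0.153.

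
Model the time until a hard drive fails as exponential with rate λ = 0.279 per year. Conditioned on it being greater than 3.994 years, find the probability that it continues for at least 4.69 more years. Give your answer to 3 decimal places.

By the memoryless property, P(X > 3.994+4.69 | X > 3.994) = P(X > 4.69).
P(X > 4.69) = e^(−1.3085) ≈ 0.270.

0.270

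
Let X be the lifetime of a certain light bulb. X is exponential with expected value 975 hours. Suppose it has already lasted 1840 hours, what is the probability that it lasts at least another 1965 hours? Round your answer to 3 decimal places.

0.133

The rate is λ = 1/975 = 0.00102564 per hour.
P(X > s+t | X > s) = e^(−λ(s+t))/e^(−λs) = e^(−λt), independent of s = 1840.
P(X > 1965) = e^(−2.0154) ≈ 0.133.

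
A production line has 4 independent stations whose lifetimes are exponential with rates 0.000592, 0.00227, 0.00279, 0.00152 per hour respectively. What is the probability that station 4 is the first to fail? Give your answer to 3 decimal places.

0.212

The time to first failure is exponential with rate Σλ = 0.000592 + 0.00227 + 0.00279 + 0.00152 = 0.007172.
P(station 4 first) = λ_4/Σλ = 0.00152/0.007172 ≈ 0.212.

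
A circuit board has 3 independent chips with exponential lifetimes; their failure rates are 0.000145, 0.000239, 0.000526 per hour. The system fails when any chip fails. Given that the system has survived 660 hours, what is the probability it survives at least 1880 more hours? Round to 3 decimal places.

0.181

Time to first failure ~ Exp(Σλ) with Σλ = 0.00091.
By memorylessness, P(T > 660+1880 | T > 660) = P(T > 1880) = e^(−0.00091·1880) ≈ 0.181.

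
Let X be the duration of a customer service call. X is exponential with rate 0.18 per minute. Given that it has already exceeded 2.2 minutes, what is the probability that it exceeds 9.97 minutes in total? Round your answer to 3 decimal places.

0.247

P(X > s+t | X > s) = e^(−λ(s+t))/e^(−λs) = e^(−λt), independent of s = 2.2.
P(X > 7.77) = e^(−1.3986) ≈ 0.247.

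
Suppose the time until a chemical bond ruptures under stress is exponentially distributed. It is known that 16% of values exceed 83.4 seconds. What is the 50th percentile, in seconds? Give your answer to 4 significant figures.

e^(−λ·83.4) = 0.16 ⇒ λ = −ln(0.16)/83.4 = 0.0219734.
50th percentile: 1 − e^(−λt) = 0.5, t = −ln(0.5)/λ = 31.5448 seconds.

31.54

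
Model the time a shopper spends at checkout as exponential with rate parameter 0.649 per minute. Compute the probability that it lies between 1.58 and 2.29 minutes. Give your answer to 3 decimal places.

0.132

P(1.58 < X < 2.29) = e^(−λ·1.58) − e^(−λ·2.29) = 0.35865 − 0.22623 ≈ 0.132.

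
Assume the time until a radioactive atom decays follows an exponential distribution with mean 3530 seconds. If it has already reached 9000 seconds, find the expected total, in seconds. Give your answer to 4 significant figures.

The rate is λ = 1/3530 = 0.000283286 per second.
By memorylessness, E[X | X > 9000] = 9000 + 1/λ = 9000 + 3530 = 12530 seconds.

12530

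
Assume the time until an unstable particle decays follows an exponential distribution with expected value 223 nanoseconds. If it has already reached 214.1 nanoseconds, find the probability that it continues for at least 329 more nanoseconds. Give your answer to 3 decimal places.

The rate is λ = 1/223 = 0.0044843 per nanosecond.
By the memoryless property, P(X > 214.1+329 | X > 214.1) = P(X > 329).
P(X > 329) = e^(−1.4753) ≈ 0.229.

0.229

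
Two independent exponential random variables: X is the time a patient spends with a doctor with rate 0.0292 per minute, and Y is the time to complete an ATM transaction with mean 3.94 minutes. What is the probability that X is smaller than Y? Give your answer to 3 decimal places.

0.103

λ_1 = 0.0292, λ_2 = 1/3.94 = 0.253807.
For independent exponentials, P(X < Y) = λ_1/(λ_1+λ_2) = 0.0292/0.283007 ≈ 0.103.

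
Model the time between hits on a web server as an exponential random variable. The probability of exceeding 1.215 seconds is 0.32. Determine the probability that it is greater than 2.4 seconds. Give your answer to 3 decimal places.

0.105

e^(−λ·1.215) = 0.32 ⇒ λ = −ln(0.32)/1.215 = 0.937806.
P(X > 2.4) = e^(−0.937806·2.4) = e^(−2.2507) ≈ 0.105.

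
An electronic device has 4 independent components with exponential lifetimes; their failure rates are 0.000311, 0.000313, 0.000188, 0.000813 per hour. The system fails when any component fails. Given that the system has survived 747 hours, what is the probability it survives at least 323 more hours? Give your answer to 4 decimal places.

Time to first failure ~ Exp(Σλ) with Σλ = 0.001625.
By memorylessness, P(T > 747+323 | T > 747) = P(T > 323) = e^(−0.001625·323) ≈ 0.5916.

0.5916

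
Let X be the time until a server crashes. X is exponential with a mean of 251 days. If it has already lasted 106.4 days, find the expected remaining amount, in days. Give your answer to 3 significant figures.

The rate is λ = 1/251 = 0.00398406 per day.
By memorylessness, the remaining amount past any threshold is again Exp(λ) with mean 1/λ = 251 days.

251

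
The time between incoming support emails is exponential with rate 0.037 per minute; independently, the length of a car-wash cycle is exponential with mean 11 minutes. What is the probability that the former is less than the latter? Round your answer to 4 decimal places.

0.2893

λ_1 = 0.037, λ_2 = 1/11 = 0.0909091.
For independent exponentials, P(the former < the latter) = λ_1/(λ_1+λ_2) = 0.037/0.127909 ≈ 0.2893.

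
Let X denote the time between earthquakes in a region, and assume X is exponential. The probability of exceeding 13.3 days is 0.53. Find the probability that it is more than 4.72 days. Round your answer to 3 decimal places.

0.798

e^(−λ·13.3) = 0.53 ⇒ λ = −ln(0.53)/13.3 = 0.0477352.
P(X > 4.72) = e^(−0.0477352·4.72) = e^(−0.22531) ≈ 0.798.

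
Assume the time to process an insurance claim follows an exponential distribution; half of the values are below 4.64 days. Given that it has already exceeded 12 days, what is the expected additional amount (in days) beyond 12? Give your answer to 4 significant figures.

6.694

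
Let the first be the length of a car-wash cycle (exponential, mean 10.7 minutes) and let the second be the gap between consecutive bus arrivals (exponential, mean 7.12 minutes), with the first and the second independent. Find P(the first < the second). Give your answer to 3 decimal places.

λ_1 = 1/10.7 = 0.0934579, λ_2 = 1/7.12 = 0.140449.
For independent exponentials, P(the first < the second) = λ_1/(λ_1+λ_2) = 0.0934579/0.233907 ≈ 0.400.

0.400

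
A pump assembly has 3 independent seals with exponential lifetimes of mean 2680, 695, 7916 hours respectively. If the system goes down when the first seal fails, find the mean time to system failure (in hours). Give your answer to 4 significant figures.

515.9

The first failure time is exponential with rate Σλ_i = 1/2680 + 1/695 + 1/7916 = 0.00193831 per hour.
E[min] = 1/Σλ = 1/0.00193831 = 515.913 hours.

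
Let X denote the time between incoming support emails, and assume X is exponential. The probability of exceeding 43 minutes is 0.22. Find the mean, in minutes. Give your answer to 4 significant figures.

e^(−λ·43) = 0.22 ⇒ λ = −ln(0.22)/43 = 0.0352123.
Mean = 1/λ = 28.3992 minutes.

28.40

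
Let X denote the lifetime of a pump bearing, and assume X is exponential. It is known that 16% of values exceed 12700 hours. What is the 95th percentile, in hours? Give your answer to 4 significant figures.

e^(−λ·12700) = 0.16 ⇒ λ = −ln(0.16)/12700 = 0.000144298.
95th percentile: 1 − e^(−λt) = 0.95, t = −ln(0.05)/λ = 20760.8 hours.

20760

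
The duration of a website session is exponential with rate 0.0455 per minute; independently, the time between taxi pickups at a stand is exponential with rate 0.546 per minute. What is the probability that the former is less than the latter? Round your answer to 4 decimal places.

λ_1 = 0.0455, λ_2 = 0.546.
For independent exponentials, P(the former < the latter) = λ_1/(λ_1+λ_2) = 0.0455/0.5915 ≈ 0.0769.

0.0769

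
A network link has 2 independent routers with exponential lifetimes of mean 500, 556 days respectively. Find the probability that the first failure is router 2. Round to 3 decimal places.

0.473

Rates: λ_i = 1/mean_i → 0.002, 0.00179856; Σλ = 0.00379856.
P(router 2 first) = λ_2/Σλ = 0.00179856/0.00379856 ≈ 0.473.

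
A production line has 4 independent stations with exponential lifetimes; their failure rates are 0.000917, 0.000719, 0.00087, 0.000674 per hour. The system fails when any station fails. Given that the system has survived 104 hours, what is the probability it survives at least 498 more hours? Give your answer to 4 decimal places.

Time to first failure ~ Exp(Σλ) with Σλ = 0.00318.
By memorylessness, P(T > 104+498 | T > 104) = P(T > 498) = e^(−0.00318·498) ≈ 0.2052.

0.2052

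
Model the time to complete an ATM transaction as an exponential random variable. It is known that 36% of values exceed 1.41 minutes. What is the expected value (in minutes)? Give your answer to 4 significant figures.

1.380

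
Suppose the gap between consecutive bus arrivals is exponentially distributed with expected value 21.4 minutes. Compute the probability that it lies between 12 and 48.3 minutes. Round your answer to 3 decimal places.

0.466

The rate is λ = 1/21.4 = 0.046729 per minute.
P(12 < X < 48.3) = e^(−λ·12) − e^(−λ·48.3) = 0.57078 − 0.10466 ≈ 0.466.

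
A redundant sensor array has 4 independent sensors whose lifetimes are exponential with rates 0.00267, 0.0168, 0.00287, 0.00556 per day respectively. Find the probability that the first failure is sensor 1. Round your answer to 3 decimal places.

The time to first failure is exponential with rate Σλ = 0.00267 + 0.0168 + 0.00287 + 0.00556 = 0.0279.
P(sensor 1 first) = λ_1/Σλ = 0.00267/0.0279 ≈ 0.096.

0.096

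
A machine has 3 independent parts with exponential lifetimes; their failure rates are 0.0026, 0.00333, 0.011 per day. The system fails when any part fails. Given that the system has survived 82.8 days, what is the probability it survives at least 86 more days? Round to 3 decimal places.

0.233

Time to first failure ~ Exp(Σλ) with Σλ = 0.01693.
By memorylessness, P(T > 82.8+86 | T > 82.8) = P(T > 86) = e^(−0.01693·86) ≈ 0.233.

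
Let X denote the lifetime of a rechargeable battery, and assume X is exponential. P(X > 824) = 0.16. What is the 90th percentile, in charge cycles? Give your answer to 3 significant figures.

1040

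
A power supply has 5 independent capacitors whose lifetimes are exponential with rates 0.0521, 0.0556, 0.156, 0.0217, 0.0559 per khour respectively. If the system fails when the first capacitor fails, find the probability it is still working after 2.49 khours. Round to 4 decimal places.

0.4275

The time to first failure is exponential with rate Σλ = 0.0521 + 0.0556 + 0.156 + 0.0217 + 0.0559 = 0.3413.
P(min > 2.49) = e^(−0.3413·2.49) = e^(−0.84984) ≈ 0.4275.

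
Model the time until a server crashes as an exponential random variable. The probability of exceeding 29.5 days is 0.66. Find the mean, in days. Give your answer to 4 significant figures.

71.00

e^(−λ·29.5) = 0.66 ⇒ λ = −ln(0.66)/29.5 = 0.0140853.
Mean = 1/λ = 70.9962 days.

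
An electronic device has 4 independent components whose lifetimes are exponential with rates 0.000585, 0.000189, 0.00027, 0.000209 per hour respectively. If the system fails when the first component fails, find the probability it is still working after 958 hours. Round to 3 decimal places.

The time to first failure is exponential with rate Σλ = 0.000585 + 0.000189 + 0.00027 + 0.000209 = 0.001253.
P(min > 958) = e^(−0.001253·958) = e^(−1.2004) ≈ 0.301.

0.301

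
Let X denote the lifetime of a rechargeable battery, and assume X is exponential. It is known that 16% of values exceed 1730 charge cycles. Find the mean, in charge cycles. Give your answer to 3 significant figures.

e^(−λ·1730) = 0.16 ⇒ λ = −ln(0.16)/1730 = 0.0010593.
Mean = 1/λ = 944.024 charge cycles.

944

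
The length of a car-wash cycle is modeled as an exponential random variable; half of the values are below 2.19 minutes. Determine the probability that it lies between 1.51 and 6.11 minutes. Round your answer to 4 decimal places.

0.4755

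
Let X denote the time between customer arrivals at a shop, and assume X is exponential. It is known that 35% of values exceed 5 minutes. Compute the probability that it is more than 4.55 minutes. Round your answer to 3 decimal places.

0.385

e^(−λ·5) = 0.35 ⇒ λ = −ln(0.35)/5 = 0.209964.
P(X > 4.55) = e^(−0.209964·4.55) = e^(−0.95534) ≈ 0.385.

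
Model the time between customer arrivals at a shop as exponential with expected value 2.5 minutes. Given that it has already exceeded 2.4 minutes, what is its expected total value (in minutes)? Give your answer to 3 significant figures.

The rate is λ = 1/2.5 = 0.4 per minute.
By memorylessness, E[X | X > 2.4] = 2.4 + 1/λ = 2.4 + 2.5 = 4.9 minutes.

4.90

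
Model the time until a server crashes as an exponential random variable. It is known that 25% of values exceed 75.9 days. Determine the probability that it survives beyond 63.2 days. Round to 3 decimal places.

0.315

e^(−λ·75.9) = 0.25 ⇒ λ = −ln(0.25)/75.9 = 0.0182647.
P(X > 63.2) = e^(−0.0182647·63.2) = e^(−1.1543) ≈ 0.315.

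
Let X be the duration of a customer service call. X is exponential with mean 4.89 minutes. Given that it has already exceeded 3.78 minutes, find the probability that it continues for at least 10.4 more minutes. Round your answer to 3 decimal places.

The rate is λ = 1/4.89 = 0.204499 per minute.
By the memoryless property, P(X > 3.78+10.4 | X > 3.78) = P(X > 10.4).
P(X > 10.4) = e^(−2.1268) ≈ 0.119.

0.119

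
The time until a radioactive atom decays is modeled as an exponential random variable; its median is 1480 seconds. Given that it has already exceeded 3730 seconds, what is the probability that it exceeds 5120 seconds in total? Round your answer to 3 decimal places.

0.522

For an exponential, median = ln(2)/λ, so λ = ln 2 / 1480 = 0.000468343 per second.
By the memoryless property, P(X > 3730+1390 | X > 3730) = P(X > 1390).
P(X > 1390) = e^(−0.651) ≈ 0.522.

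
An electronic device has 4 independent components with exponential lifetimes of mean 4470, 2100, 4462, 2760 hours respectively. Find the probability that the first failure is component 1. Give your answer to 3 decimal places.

0.174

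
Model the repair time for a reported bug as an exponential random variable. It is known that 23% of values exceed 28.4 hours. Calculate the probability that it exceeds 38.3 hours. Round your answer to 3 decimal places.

0.138

e^(−λ·28.4) = 0.23 ⇒ λ = −ln(0.23)/28.4 = 0.0517492.
P(X > 38.3) = e^(−0.0517492·38.3) = e^(−1.982) ≈ 0.138.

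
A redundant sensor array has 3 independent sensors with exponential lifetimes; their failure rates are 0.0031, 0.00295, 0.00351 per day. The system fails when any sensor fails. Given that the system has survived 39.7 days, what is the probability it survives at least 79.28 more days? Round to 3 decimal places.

Time to first failure ~ Exp(Σλ) with Σλ = 0.00956.
By memorylessness, P(T > 39.7+79.28 | T > 39.7) = P(T > 79.28) = e^(−0.00956·79.28) ≈ 0.469.

0.469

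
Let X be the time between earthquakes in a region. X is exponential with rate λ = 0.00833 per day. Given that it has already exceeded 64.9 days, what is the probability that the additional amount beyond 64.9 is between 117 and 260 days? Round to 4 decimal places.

Memoryless: the residual past 64.9 is again Exp(λ).
P(117 < residual < 260) = e^(−λ·117) − e^(−λ·260) = 0.37734 − 0.11466 ≈ 0.2627.

0.2627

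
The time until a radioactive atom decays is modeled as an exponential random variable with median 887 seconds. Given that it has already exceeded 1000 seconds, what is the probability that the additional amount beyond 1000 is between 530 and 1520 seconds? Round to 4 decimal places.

For an exponential, median = ln(2)/λ, so λ = ln 2 / 887 = 0.000781451 per second.
Memoryless: the residual past 1000 is again Exp(λ).
P(530 < residual < 1520) = e^(−λ·530) − e^(−λ·1520) = 0.66089 − 0.30489 ≈ 0.3560.

0.3560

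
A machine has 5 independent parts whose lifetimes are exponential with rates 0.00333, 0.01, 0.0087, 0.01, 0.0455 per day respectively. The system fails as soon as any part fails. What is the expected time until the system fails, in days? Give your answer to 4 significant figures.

The time to first failure is exponential with rate Σλ = 0.00333 + 0.01 + 0.0087 + 0.01 + 0.0455 = 0.07753.
E[min] = 1/Σλ = 1/0.07753 = 12.8982 days.

12.90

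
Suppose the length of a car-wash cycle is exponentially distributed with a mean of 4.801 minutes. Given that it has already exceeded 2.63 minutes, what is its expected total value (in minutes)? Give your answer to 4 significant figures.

7.431

The rate is λ = 1/4.801 = 0.20829 per minute.
By memorylessness, E[X | X > 2.63] = 2.63 + 1/λ = 2.63 + 4.801 = 7.431 minutes.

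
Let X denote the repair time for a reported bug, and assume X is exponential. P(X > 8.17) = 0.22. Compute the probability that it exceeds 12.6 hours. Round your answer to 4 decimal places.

e^(−λ·8.17) = 0.22 ⇒ λ = −ln(0.22)/8.17 = 0.185328.
P(X > 12.6) = e^(−0.185328·12.6) = e^(−2.3351) ≈ 0.0968.

0.0968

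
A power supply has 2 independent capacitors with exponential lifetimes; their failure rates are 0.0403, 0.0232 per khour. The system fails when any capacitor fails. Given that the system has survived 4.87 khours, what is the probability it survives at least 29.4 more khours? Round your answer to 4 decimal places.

0.1546

Time to first failure ~ Exp(Σλ) with Σλ = 0.0635.
By memorylessness, P(T > 4.87+29.4 | T > 4.87) = P(T > 29.4) = e^(−0.0635·29.4) ≈ 0.1546.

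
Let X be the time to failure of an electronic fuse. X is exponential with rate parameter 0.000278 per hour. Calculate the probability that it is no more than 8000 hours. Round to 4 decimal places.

P(X ≤ 8000) = 1 − e^(−λ·8000) = 1 − e^(−2.224) ≈ 0.8918.

0.8918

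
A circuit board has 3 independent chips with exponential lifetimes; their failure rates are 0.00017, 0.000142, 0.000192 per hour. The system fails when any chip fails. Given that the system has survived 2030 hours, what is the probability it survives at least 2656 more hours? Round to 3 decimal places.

0.262

Time to first failure ~ Exp(Σλ) with Σλ = 0.000504.
By memorylessness, P(T > 2030+2656 | T > 2030) = P(T > 2656) = e^(−0.000504·2656) ≈ 0.262.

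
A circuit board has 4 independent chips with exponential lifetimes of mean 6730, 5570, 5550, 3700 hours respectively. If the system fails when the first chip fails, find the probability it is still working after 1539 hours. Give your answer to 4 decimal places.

0.3017

The first failure time is exponential with rate Σλ_i = 1/6730 + 1/5570 + 1/5550 + 1/3700 = 0.000778572 per hour.
P(min > 1539) = e^(−0.000778572·1539) = e^(−1.1982) ≈ 0.3017.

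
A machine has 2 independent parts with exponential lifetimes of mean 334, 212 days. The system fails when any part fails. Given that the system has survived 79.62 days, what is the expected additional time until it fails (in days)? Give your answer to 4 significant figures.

First-failure rate Σλ = 1/334 + 1/212 = 0.00771099.
By memorylessness the expected residual is 1/Σλ = 129.685 days, regardless of the 79.62 already elapsed.

129.7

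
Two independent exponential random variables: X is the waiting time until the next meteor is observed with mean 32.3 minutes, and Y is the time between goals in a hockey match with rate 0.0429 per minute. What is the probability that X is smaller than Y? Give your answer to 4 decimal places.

λ_1 = 1/32.3 = 0.0309598, λ_2 = 0.0429.
For independent exponentials, P(X < Y) = λ_1/(λ_1+λ_2) = 0.0309598/0.0738598 ≈ 0.4192.

0.4192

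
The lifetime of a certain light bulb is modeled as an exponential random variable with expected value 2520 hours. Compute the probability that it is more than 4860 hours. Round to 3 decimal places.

0.145

The rate is λ = 1/2520 = 0.000396825 per hour.
P(X > 4860) = e^(−λ·4860) = e^(−1.9286) ≈ 0.145.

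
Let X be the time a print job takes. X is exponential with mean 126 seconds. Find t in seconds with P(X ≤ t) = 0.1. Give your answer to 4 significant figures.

The rate is λ = 1/126 = 0.00793651 per second.
Set 1 − e^(−λt) = 0.1, so t = −ln(0.9)/λ = 0.10536/0.00793651 ≈ 13.2754 seconds.

13.28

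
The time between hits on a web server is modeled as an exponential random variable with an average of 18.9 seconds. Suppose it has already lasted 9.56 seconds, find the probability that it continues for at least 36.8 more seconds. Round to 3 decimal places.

The rate is λ = 1/18.9 = 0.0529101 per second.
By the memoryless property, P(X > 9.56+36.8 | X > 9.56) = P(X > 36.8).
P(X > 36.8) = e^(−1.9471) ≈ 0.143.

0.143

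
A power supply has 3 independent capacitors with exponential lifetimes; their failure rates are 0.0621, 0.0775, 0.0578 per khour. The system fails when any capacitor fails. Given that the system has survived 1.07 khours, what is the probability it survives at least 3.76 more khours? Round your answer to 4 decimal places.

0.4761

Time to first failure ~ Exp(Σλ) with Σλ = 0.1974.
By memorylessness, P(T > 1.07+3.76 | T > 1.07) = P(T > 3.76) = e^(−0.1974·3.76) ≈ 0.4761.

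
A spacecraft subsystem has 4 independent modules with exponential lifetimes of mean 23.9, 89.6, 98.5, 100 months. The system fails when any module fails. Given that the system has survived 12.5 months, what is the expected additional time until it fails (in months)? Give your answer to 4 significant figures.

First-failure rate Σλ = 1/23.9 + 1/89.6 + 1/98.5 + 1/100 = 0.073154.
By memorylessness the expected residual is 1/Σλ = 13.6698 months, regardless of the 12.5 already elapsed.

13.67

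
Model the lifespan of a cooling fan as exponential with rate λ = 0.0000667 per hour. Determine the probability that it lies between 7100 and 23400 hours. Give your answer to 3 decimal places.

0.413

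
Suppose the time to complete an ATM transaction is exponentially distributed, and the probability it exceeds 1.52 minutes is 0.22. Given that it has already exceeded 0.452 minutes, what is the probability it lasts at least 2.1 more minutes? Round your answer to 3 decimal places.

0.123

From e^(−λ·1.52) = 0.22, λ = −ln(0.22)/1.52 = 0.996137.
Memoryless: P(X > 0.452+2.1 | X > 0.452) = P(X > 2.1) = e^(−0.996137·2.1) ≈ 0.123.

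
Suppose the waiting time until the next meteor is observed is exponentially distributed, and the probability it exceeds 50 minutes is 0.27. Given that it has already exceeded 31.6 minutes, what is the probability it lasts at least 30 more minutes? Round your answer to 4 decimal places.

From e^(−λ·50) = 0.27, λ = −ln(0.27)/50 = 0.0261867.
Memoryless: P(X > 31.6+30 | X > 31.6) = P(X > 30) = e^(−0.0261867·30) ≈ 0.4558.

0.4558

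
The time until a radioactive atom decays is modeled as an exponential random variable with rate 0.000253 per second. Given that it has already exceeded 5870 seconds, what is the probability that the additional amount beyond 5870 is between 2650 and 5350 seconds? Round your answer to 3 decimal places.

0.253

Memoryless: the residual past 5870 is again Exp(λ).
P(2650 < residual < 5350) = e^(−λ·2650) − e^(−λ·5350) = 0.51148 − 0.25832 ≈ 0.253.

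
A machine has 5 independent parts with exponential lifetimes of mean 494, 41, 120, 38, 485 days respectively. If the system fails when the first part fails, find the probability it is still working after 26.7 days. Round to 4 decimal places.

0.1854

The first failure time is exponential with rate Σλ_i = 1/494 + 1/41 + 1/120 + 1/38 + 1/485 = 0.0631255 per day.
P(min > 26.7) = e^(−0.0631255·26.7) = e^(−1.6855) ≈ 0.1854.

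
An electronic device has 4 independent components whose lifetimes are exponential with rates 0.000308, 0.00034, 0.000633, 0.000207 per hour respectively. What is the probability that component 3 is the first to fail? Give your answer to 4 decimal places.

0.4254

The time to first failure is exponential with rate Σλ = 0.000308 + 0.00034 + 0.000633 + 0.000207 = 0.001488.
P(component 3 first) = λ_3/Σλ = 0.000633/0.001488 ≈ 0.4254.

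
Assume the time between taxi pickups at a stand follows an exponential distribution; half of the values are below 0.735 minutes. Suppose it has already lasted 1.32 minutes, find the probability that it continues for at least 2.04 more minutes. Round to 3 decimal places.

0.146

For an exponential, median = ln(2)/λ, so λ = ln 2 / 0.735 = 0.943057 per minute.
By the memoryless property, P(X > 1.32+2.04 | X > 1.32) = P(X > 2.04).
P(X > 2.04) = e^(−1.9238) ≈ 0.146.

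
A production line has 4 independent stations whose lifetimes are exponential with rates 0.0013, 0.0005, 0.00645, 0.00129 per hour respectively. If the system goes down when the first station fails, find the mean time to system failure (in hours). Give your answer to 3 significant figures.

105

The time to first failure is exponential with rate Σλ = 0.0013 + 0.0005 + 0.00645 + 0.00129 = 0.00954.
E[min] = 1/Σλ = 1/0.00954 = 104.822 hours.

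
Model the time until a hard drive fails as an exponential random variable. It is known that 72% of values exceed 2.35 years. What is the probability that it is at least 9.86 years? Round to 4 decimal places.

e^(−λ·2.35) = 0.72 ⇒ λ = −ln(0.72)/2.35 = 0.139789.
P(X > 9.86) = e^(−0.139789·9.86) = e^(−1.3783) ≈ 0.2520.

0.2520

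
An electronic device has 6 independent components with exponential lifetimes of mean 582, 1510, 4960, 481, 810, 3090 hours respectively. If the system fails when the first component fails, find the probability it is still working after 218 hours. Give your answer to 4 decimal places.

0.2577

The first failure time is exponential with rate Σλ_i = 1/582 + 1/1510 + 1/4960 + 1/481 + 1/810 + 1/3090 = 0.00621927 per hour.
P(min > 218) = e^(−0.00621927·218) = e^(−1.3558) ≈ 0.2577.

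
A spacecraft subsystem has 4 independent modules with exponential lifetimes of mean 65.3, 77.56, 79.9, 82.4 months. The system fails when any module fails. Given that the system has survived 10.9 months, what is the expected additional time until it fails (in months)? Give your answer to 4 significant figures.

First-failure rate Σλ = 1/65.3 + 1/77.56 + 1/79.9 + 1/82.4 = 0.0528587.
By memorylessness the expected residual is 1/Σλ = 18.9183 months, regardless of the 10.9 already elapsed.

18.92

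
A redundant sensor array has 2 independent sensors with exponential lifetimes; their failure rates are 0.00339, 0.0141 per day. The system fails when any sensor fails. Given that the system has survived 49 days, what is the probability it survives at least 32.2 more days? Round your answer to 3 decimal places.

0.569

Time to first failure ~ Exp(Σλ) with Σλ = 0.01749.
By memorylessness, P(T > 49+32.2 | T > 49) = P(T > 32.2) = e^(−0.01749·32.2) ≈ 0.569.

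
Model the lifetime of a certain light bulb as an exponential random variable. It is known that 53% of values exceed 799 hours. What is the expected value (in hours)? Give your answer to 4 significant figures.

1259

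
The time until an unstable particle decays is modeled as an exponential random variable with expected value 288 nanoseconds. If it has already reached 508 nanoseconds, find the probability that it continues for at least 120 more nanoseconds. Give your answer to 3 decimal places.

0.659

The rate is λ = 1/288 = 0.00347222 per nanosecond.
By the memoryless property, P(X > 508+120 | X > 508) = P(X > 120).
P(X > 120) = e^(−0.41667) ≈ 0.659.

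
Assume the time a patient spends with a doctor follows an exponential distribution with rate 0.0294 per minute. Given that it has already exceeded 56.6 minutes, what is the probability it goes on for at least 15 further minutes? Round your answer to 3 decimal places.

P(X > s+t | X > s) = e^(−λ(s+t))/e^(−λs) = e^(−λt), independent of s = 56.6.
P(X > 15) = e^(−0.441) ≈ 0.643.

0.643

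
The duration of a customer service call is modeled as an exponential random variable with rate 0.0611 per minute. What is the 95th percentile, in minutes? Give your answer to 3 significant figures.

Set 1 − e^(−λt) = 0.95, so t = −ln(0.05)/λ = 2.9957/0.0611 ≈ 49.03 minutes.

49.0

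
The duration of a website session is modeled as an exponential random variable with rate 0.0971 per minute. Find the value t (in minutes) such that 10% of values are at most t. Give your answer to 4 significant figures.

Set 1 − e^(−λt) = 0.1, so t = −ln(0.9)/λ = 0.10536/0.0971 ≈ 1.08507 minutes.

1.085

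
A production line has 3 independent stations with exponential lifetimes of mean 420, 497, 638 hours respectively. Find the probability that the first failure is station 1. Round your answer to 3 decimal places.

0.399

Rates: λ_i = 1/mean_i → 0.00238095, 0.00201207, 0.0015674; Σλ = 0.00596042.
P(station 1 first) = λ_1/Σλ = 0.00238095/0.00596042 ≈ 0.399.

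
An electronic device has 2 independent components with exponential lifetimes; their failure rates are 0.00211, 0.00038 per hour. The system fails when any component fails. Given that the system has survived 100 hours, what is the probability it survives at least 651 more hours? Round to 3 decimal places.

Time to first failure ~ Exp(Σλ) with Σλ = 0.00249.
By memorylessness, P(T > 100+651 | T > 100) = P(T > 651) = e^(−0.00249·651) ≈ 0.198.

0.198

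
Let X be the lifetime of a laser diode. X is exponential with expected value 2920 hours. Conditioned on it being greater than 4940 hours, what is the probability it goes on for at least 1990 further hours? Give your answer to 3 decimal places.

0.506

The rate is λ = 1/2920 = 0.000342466 per hour.
P(X > s+t | X > s) = e^(−λ(s+t))/e^(−λs) = e^(−λt), independent of s = 4940.
P(X > 1990) = e^(−0.68151) ≈ 0.506.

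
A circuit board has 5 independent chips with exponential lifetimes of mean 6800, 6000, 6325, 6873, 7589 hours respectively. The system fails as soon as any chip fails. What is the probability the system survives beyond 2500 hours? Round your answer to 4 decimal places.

0.1537

The first failure time is exponential with rate Σλ_i = 1/6800 + 1/6000 + 1/6325 + 1/6873 + 1/7589 = 0.000749095 per hour.
P(min > 2500) = e^(−0.000749095·2500) = e^(−1.8727) ≈ 0.1537.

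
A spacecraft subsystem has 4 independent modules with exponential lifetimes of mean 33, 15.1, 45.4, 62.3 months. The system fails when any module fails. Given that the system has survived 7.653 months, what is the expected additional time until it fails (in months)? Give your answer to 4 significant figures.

7.429

First-failure rate Σλ = 1/33 + 1/15.1 + 1/45.4 + 1/62.3 = 0.134606.
By memorylessness the expected residual is 1/Σλ = 7.42909 months, regardless of the 7.653 already elapsed.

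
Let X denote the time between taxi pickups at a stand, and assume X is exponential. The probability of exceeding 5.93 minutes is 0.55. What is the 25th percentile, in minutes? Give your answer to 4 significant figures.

e^(−λ·5.93) = 0.55 ⇒ λ = −ln(0.55)/5.93 = 0.100816.
25th percentile: 1 − e^(−λt) = 0.25, t = −ln(0.75)/λ = 2.85354 minutes.

2.854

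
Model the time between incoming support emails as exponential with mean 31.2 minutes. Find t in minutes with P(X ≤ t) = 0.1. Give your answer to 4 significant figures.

The rate is λ = 1/31.2 = 0.0320513 per minute.
Set 1 − e^(−λt) = 0.1, so t = −ln(0.9)/λ = 0.10536/0.0320513 ≈ 3.28725 minutes.

3.287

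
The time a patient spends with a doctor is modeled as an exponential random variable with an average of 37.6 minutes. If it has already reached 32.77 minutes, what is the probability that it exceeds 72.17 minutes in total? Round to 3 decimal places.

The rate is λ = 1/37.6 = 0.0265957 per minute.
By the memoryless property, P(X > 32.77+39.4 | X > 32.77) = P(X > 39.4).
P(X > 39.4) = e^(−1.0479) ≈ 0.351.

0.351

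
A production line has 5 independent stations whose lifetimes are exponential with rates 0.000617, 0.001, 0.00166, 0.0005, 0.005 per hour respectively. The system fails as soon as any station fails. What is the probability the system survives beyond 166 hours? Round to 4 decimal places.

The time to first failure is exponential with rate Σλ = 0.000617 + 0.001 + 0.00166 + 0.0005 + 0.005 = 0.008777.
P(min > 166) = e^(−0.008777·166) = e^(−1.457) ≈ 0.2329.

0.2329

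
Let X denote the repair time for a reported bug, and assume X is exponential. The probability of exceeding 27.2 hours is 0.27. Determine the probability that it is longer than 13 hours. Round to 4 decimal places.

e^(−λ·27.2) = 0.27 ⇒ λ = −ln(0.27)/27.2 = 0.0481373.
P(X > 13) = e^(−0.0481373·13) = e^(−0.62578) ≈ 0.5348.

0.5348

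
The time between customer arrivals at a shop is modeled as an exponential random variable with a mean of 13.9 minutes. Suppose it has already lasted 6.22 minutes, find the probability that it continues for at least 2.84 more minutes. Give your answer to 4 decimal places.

0.8152

The rate is λ = 1/13.9 = 0.0719424 per minute.
By the memoryless property, P(X > 6.22+2.84 | X > 6.22) = P(X > 2.84).
P(X > 2.84) = e^(−0.20432) ≈ 0.8152.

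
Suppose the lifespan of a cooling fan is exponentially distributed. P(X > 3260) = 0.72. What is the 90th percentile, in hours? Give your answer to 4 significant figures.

e^(−λ·3260) = 0.72 ⇒ λ = −ln(0.72)/3260 = 0.000100768.
90th percentile: 1 − e^(−λt) = 0.9, t = −ln(0.1)/λ = 22850.3 hours.

22850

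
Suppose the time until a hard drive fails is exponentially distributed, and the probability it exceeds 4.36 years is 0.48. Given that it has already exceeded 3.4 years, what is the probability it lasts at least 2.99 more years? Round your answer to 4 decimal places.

0.6045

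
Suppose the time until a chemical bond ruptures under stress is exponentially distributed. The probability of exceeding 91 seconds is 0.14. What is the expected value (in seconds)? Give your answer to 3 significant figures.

46.3

e^(−λ·91) = 0.14 ⇒ λ = −ln(0.14)/91 = 0.0216056.
Mean = 1/λ = 46.2842 seconds.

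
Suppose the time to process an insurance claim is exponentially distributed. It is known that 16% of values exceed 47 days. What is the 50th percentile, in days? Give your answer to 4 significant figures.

e^(−λ·47) = 0.16 ⇒ λ = −ln(0.16)/47 = 0.0389911.
50th percentile: 1 − e^(−λt) = 0.5, t = −ln(0.5)/λ = 17.7771 days.

17.78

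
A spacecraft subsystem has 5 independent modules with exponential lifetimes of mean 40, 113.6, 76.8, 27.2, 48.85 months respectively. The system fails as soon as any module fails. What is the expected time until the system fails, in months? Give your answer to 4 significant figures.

9.610

The first failure time is exponential with rate Σλ_i = 1/40 + 1/113.6 + 1/76.8 + 1/27.2 + 1/48.85 = 0.104059 per month.
E[min] = 1/Σλ = 1/0.104059 = 9.60992 months.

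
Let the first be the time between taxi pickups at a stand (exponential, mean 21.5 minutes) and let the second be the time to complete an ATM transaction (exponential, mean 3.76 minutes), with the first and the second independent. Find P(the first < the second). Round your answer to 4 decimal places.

λ_1 = 1/21.5 = 0.0465116, λ_2 = 1/3.76 = 0.265957.
For independent exponentials, P(the first < the second) = λ_1/(λ_1+λ_2) = 0.0465116/0.312469 ≈ 0.1489.

0.1489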